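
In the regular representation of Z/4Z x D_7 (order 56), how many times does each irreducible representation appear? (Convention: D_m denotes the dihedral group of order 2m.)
Each irreducible V_i of dimension d_i appears with multiplicity d_i, i.e. rho_reg = (direct sum over all irreducibles V_i) d_i V_i. The irreducible dimensions for Z/4Z x D_7 are 1, 1, 1, 1, 1, 1, 1, 1, 2, 2, 2, 2, 2, 2, 2, 2, 2, 2, 2, 2: 8 irreducibles of dimension 1, each with multiplicity 1; 12 irreducibles of dimension 2, each with multiplicity 2. Total dimension 8*1*1 + 12*2*2 = 56 = |G|.

Solution. General theorem: in the regular representation of a finite group G, each irreducible appears with multiplicity equal to its dimension. Check: dim(rho_reg) = sum d_i^2 = 1 + 1 + 1 + 1 + 1 + 1 + 1 + 1 + 4 + 4 + 4 + 4 + 4 + 4 + 4 + 4 + 4 + 4 + 4 + 4 = 56 = |G|.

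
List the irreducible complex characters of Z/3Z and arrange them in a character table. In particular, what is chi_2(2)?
Character table of Z/3Z (irreps indexed chi_0,...,chi_2 with chi_k(m) = zeta_3^(k*m), zeta_3 = exp(2*pi*i/3)):
  irrep \ class  {0} (size 1)  {1} (size 1)    {2} (size 1)  
  chi_0          1             1               1             
  chi_1          1             exp(2*I*pi/3)   exp(-2*I*pi/3)
  chi_2          1             exp(-2*I*pi/3)  exp(2*I*pi/3) 

Spot check: chi_2(2) = zeta_3^(2*2) = zeta_3^4 = exp(2*I*pi/3).

Proof sketch: Z/3Z is abelian, so all 3 irreducible complex representations are 1-dimensional. They are given by chi_k(m) = zeta_3^(k*m) for k = 0,...,2. Row orthogonality: sum_m chi_k(m) conj(chi_l(m)) = 3 * [k = l].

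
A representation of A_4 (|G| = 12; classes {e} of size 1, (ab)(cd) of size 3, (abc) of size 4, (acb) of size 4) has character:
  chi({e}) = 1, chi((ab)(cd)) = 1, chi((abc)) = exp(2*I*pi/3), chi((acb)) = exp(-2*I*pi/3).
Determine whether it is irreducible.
Irreducible: <chi, chi> = 1.

Working: <chi, chi> = (1/|G|) sum_C |C| * |chi(C)|^2 = (1/12)[1*|1|^2 + 3*|1|^2 + 4*|exp(2*I*pi/3)|^2 + 4*|exp(-2*I*pi/3)|^2]
  = (1/12)[(1) + (3) + (4) + (4)] = 12/12 = 1.
(Exp terms are combined using exp(i*s)*conj(exp(i*t)) = exp(i*(s-t)), and sums of them are collapsed using the identity that for every m > 1 the m distinct m-th roots of unity sum to 0, e.g. 1 + exp(2*I*pi/3) + exp(-2*I*pi/3) = 0.)
A character is irreducible iff <chi, chi> = 1, so this representation is irreducible.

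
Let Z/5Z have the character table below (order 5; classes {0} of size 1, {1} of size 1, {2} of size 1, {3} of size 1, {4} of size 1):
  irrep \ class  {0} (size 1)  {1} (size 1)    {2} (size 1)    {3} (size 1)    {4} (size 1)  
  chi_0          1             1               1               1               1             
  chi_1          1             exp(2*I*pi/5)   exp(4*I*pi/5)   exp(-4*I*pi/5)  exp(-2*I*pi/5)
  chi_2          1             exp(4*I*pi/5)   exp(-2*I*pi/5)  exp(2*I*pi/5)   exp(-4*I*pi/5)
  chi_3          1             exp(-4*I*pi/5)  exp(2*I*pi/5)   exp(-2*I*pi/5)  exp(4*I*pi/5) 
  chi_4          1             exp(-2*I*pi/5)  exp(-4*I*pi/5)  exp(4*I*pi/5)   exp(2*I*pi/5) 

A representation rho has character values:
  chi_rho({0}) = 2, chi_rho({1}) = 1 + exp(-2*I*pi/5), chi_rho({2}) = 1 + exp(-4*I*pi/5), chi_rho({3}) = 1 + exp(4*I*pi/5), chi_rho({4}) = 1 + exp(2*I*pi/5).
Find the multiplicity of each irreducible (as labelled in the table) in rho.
Multiplicities: chi_0: 1, chi_1: 0, chi_2: 0, chi_3: 0, chi_4: 1.

Proof sketch: Use <chi_rho, chi> = (1/|G|) sum_C |C| * chi_rho(C) * conj(chi(C)) with |G| = 5 for each irreducible chi in the table:
  <chi_rho, chi_0> = (1/5)[1*(2)*conj(1) + 1*(1 + exp(-2*I*pi/5))*conj(1) + 1*(1 + exp(-4*I*pi/5))*conj(1) + 1*(1 + exp(4*I*pi/5))*conj(1) + 1*(1 + exp(2*I*pi/5))*conj(1)]
      = (1/5)[(2) + (1 + exp(-2*I*pi/5)) + (1 + exp(-4*I*pi/5)) + (1 + exp(4*I*pi/5)) + (1 + exp(2*I*pi/5))] = 5/5 = 1
  <chi_rho, chi_1> = (1/5)[1*(2)*conj(1) + 1*(1 + exp(-2*I*pi/5))*conj(exp(2*I*pi/5)) + 1*(1 + exp(-4*I*pi/5))*conj(exp(4*I*pi/5)) + 1*(1 + exp(4*I*pi/5))*conj(exp(-4*I*pi/5)) + 1*(1 + exp(2*I*pi/5))*conj(exp(-2*I*pi/5))]
      = (1/5)[(2) + (exp(-2*I*pi/5) + exp(-4*I*pi/5)) + (exp(-4*I*pi/5) + exp(2*I*pi/5)) + (exp(-2*I*pi/5) + exp(4*I*pi/5)) + (exp(4*I*pi/5) + exp(2*I*pi/5))] = 0/5 = 0
  <chi_rho, chi_2> = (1/5)[1*(2)*conj(1) + 1*(1 + exp(-2*I*pi/5))*conj(exp(4*I*pi/5)) + 1*(1 + exp(-4*I*pi/5))*conj(exp(-2*I*pi/5)) + 1*(1 + exp(4*I*pi/5))*conj(exp(2*I*pi/5)) + 1*(1 + exp(2*I*pi/5))*conj(exp(-4*I*pi/5))]
      = (1/5)[(2) + (exp(-4*I*pi/5) + exp(4*I*pi/5)) + (exp(-2*I*pi/5) + exp(2*I*pi/5)) + (exp(-2*I*pi/5) + exp(2*I*pi/5)) + (exp(-4*I*pi/5) + exp(4*I*pi/5))] = 0/5 = 0
  <chi_rho, chi_3> = (1/5)[1*(2)*conj(1) + 1*(1 + exp(-2*I*pi/5))*conj(exp(-4*I*pi/5)) + 1*(1 + exp(-4*I*pi/5))*conj(exp(2*I*pi/5)) + 1*(1 + exp(4*I*pi/5))*conj(exp(-2*I*pi/5)) + 1*(1 + exp(2*I*pi/5))*conj(exp(4*I*pi/5))]
      = (1/5)[(2) + (exp(4*I*pi/5) + exp(2*I*pi/5)) + (exp(-2*I*pi/5) + exp(4*I*pi/5)) + (exp(-4*I*pi/5) + exp(2*I*pi/5)) + (exp(-2*I*pi/5) + exp(-4*I*pi/5))] = 0/5 = 0
  <chi_rho, chi_4> = (1/5)[1*(2)*conj(1) + 1*(1 + exp(-2*I*pi/5))*conj(exp(-2*I*pi/5)) + 1*(1 + exp(-4*I*pi/5))*conj(exp(-4*I*pi/5)) + 1*(1 + exp(4*I*pi/5))*conj(exp(4*I*pi/5)) + 1*(1 + exp(2*I*pi/5))*conj(exp(2*I*pi/5))]
      = (1/5)[(2) + (1 + exp(2*I*pi/5)) + (1 + exp(4*I*pi/5)) + (1 + exp(-4*I*pi/5)) + (1 + exp(-2*I*pi/5))] = 5/5 = 1
(Exp terms are combined using exp(i*s)*conj(exp(i*t)) = exp(i*(s-t)), and sums of them are collapsed using the identity that for every m > 1 the m distinct m-th roots of unity sum to 0, e.g. 1 + exp(2*I*pi/3) + exp(-2*I*pi/3) = 0.)
Dimension check: dim(rho) = sum (mult * dim) = 1*1 + 0*1 + 0*1 + 0*1 + 1*1 = 2 = chi_rho(e) = 2.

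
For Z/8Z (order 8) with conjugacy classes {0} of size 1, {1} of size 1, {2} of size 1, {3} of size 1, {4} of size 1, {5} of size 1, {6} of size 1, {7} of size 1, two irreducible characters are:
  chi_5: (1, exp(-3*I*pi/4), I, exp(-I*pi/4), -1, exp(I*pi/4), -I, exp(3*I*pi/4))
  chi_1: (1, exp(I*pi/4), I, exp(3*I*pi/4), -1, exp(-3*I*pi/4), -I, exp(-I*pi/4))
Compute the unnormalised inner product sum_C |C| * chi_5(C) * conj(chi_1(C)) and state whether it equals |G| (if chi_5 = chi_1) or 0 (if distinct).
Sum = 0; so <chi_5, chi_1> = 0 (distinct irreducibles are orthogonal).

Explanation: Compute term by term over conjugacy classes (|C| * chi_5(C) * conj(chi_1(C))):
  1*(1)*conj(1) + 1*(exp(-3*I*pi/4))*conj(exp(I*pi/4)) + 1*(I)*conj(I) + 1*(exp(-I*pi/4))*conj(exp(3*I*pi/4)) + 1*(-1)*conj(-1) + 1*(exp(I*pi/4))*conj(exp(-3*I*pi/4)) + 1*(-I)*conj(-I) + 1*(exp(3*I*pi/4))*conj(exp(-I*pi/4))
  = (1) + (-1) + (1) + (-1) + (1) + (-1) + (1) + (-1)
  = 0.
(Exp terms are combined using exp(i*s)*conj(exp(i*t)) = exp(i*(s-t)), and sums of them are collapsed using the identity that for every m > 1 the m distinct m-th roots of unity sum to 0, e.g. 1 + exp(2*I*pi/3) + exp(-2*I*pi/3) = 0.)
Dividing by |G| = 8 gives 0/8 = 0, matching the row-orthogonality relation <chi_5, chi_1> = [chi_5 = chi_1].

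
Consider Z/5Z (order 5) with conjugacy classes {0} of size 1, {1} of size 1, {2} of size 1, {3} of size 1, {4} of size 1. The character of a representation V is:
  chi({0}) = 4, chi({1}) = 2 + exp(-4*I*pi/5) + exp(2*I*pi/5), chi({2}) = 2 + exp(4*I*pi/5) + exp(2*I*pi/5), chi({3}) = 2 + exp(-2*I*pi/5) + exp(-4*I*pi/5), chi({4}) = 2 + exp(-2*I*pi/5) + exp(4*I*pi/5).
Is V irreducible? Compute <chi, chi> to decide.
Not irreducible (reducible): <chi, chi> = 6 > 1.

Justification: <chi, chi> = (1/|G|) sum_C |C| * |chi(C)|^2 = (1/5)[1*|4|^2 + 1*|2 + exp(-4*I*pi/5) + exp(2*I*pi/5)|^2 + 1*|2 + exp(4*I*pi/5) + exp(2*I*pi/5)|^2 + 1*|2 + exp(-2*I*pi/5) + exp(-4*I*pi/5)|^2 + 1*|2 + exp(-2*I*pi/5) + exp(4*I*pi/5)|^2]
  = (1/5)[(16) + (6 + 2*exp(-2*I*pi/5) + 3*exp(-4*I*pi/5) + 3*exp(4*I*pi/5) + 2*exp(2*I*pi/5)) + (6 + 3*exp(-2*I*pi/5) + 2*exp(-4*I*pi/5) + 2*exp(4*I*pi/5) + 3*exp(2*I*pi/5)) + (6 + 3*exp(-2*I*pi/5) + 2*exp(-4*I*pi/5) + 2*exp(4*I*pi/5) + 3*exp(2*I*pi/5)) + (6 + 2*exp(-2*I*pi/5) + 3*exp(-4*I*pi/5) + 3*exp(4*I*pi/5) + 2*exp(2*I*pi/5))] = 30/5 = 6.
(Exp terms are combined using exp(i*s)*conj(exp(i*t)) = exp(i*(s-t)), and sums of them are collapsed using the identity that for every m > 1 the m distinct m-th roots of unity sum to 0, e.g. 1 + exp(2*I*pi/3) + exp(-2*I*pi/3) = 0.)
A character is irreducible iff <chi, chi> = 1, so this representation is reducible.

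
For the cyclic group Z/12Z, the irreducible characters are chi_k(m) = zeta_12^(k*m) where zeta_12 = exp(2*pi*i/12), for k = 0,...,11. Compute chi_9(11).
chi_9(11) = zeta_12^99 = I

Details: chi_9(11) = zeta_12^(9*11) = zeta_12^99. Since zeta_12^12 = 1, this equals zeta_12^3 = exp(2*pi*i*3/12) = I.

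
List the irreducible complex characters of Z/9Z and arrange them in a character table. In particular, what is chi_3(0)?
Character table of Z/9Z (irreps indexed chi_0,...,chi_8 with chi_k(m) = zeta_9^(k*m), zeta_9 = exp(2*pi*i/9)):
  irrep \ class  {0} (size 1)  {1} (size 1)    {2} (size 1)    {3} (size 1)    {4} (size 1)    {5} (size 1)    {6} (size 1)    {7} (size 1)    {8} (size 1)  
  chi_0          1             1               1               1               1               1               1               1               1             
  chi_1          1             exp(2*I*pi/9)   exp(4*I*pi/9)   exp(2*I*pi/3)   exp(8*I*pi/9)   exp(-8*I*pi/9)  exp(-2*I*pi/3)  exp(-4*I*pi/9)  exp(-2*I*pi/9)
  chi_2          1             exp(4*I*pi/9)   exp(8*I*pi/9)   exp(-2*I*pi/3)  exp(-2*I*pi/9)  exp(2*I*pi/9)   exp(2*I*pi/3)   exp(-8*I*pi/9)  exp(-4*I*pi/9)
  chi_3          1             exp(2*I*pi/3)   exp(-2*I*pi/3)  1               exp(2*I*pi/3)   exp(-2*I*pi/3)  1               exp(2*I*pi/3)   exp(-2*I*pi/3)
  chi_4          1             exp(8*I*pi/9)   exp(-2*I*pi/9)  exp(2*I*pi/3)   exp(-4*I*pi/9)  exp(4*I*pi/9)   exp(-2*I*pi/3)  exp(2*I*pi/9)   exp(-8*I*pi/9)
  chi_5          1             exp(-8*I*pi/9)  exp(2*I*pi/9)   exp(-2*I*pi/3)  exp(4*I*pi/9)   exp(-4*I*pi/9)  exp(2*I*pi/3)   exp(-2*I*pi/9)  exp(8*I*pi/9) 
  chi_6          1             exp(-2*I*pi/3)  exp(2*I*pi/3)   1               exp(-2*I*pi/3)  exp(2*I*pi/3)   1               exp(-2*I*pi/3)  exp(2*I*pi/3) 
  chi_7          1             exp(-4*I*pi/9)  exp(-8*I*pi/9)  exp(2*I*pi/3)   exp(2*I*pi/9)   exp(-2*I*pi/9)  exp(-2*I*pi/3)  exp(8*I*pi/9)   exp(4*I*pi/9) 
  chi_8          1             exp(-2*I*pi/9)  exp(-4*I*pi/9)  exp(-2*I*pi/3)  exp(-8*I*pi/9)  exp(8*I*pi/9)   exp(2*I*pi/3)   exp(4*I*pi/9)   exp(2*I*pi/9) 

Spot check: chi_3(0) = zeta_9^(3*0) = zeta_9^0 = 1.

Working: Z/9Z is abelian, so all 9 irreducible complex representations are 1-dimensional. They are given by chi_k(m) = zeta_9^(k*m) for k = 0,...,8. Row orthogonality: sum_m chi_k(m) conj(chi_l(m)) = 9 * [k = l].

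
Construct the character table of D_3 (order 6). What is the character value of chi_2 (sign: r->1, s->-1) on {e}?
Conjugacy classes: {e} of size 1, {r^1, r^2} of size 2, {s, sr, ..., sr^2} of size 3.
Character table:
  irrep \ class              {e} (size 1)  {r^1, r^2} (size 2)  {s, sr, ..., sr^2} (size 3)
  chi_1 (triv)               1             1                    1                          
  chi_2 (sign: r->1, s->-1)  1             1                    -1                         
  chi_3 (2d, j=1)            2             -1                   0                          

Spot check: chi_2 (sign: r->1, s->-1) on {e} = 1.

Details: D_3 has order 2*3 = 6 with 3 conjugacy classes, hence 3 irreducibles. Sum of squared dims 1 + 1 + 4 = 6 = |G|. Linear characters come from the abelianisation; the 2-dimensional irreps have character r^k -> 2*cos(2*pi*j*k/3), reflections -> 0.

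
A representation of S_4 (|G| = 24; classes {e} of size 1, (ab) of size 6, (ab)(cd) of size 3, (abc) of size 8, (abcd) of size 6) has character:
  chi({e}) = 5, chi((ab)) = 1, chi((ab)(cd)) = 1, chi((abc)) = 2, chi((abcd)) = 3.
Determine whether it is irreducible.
Not irreducible (reducible): <chi, chi> = 5 > 1.

Argument: <chi, chi> = (1/|G|) sum_C |C| * |chi(C)|^2 = (1/24)[1*|5|^2 + 6*|1|^2 + 3*|1|^2 + 8*|2|^2 + 6*|3|^2]
  = (1/24)[(25) + (6) + (3) + (32) + (54)] = 120/24 = 5.
A character is irreducible iff <chi, chi> = 1, so this representation is reducible.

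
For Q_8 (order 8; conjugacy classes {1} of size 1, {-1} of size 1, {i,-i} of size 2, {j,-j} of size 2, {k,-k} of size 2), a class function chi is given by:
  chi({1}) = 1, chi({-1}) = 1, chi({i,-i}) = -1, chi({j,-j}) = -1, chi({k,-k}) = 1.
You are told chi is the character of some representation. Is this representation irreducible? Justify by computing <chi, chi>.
Irreducible: <chi, chi> = 1.

Why: <chi, chi> = (1/|G|) sum_C |C| * |chi(C)|^2 = (1/8)[1*|1|^2 + 1*|1|^2 + 2*|-1|^2 + 2*|-1|^2 + 2*|1|^2]
  = (1/8)[(1) + (1) + (2) + (2) + (2)] = 8/8 = 1.
A character is irreducible iff <chi, chi> = 1, so this representation is irreducible.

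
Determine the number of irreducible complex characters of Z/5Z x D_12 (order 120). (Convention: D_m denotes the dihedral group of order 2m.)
45

Details: The number of irreducible complex representations of a finite group equals its number of conjugacy classes. For a direct product, #classes(G x H) = #classes(G) * #classes(H). Z/5Z has 5 classes (abelian), D_12 has 9 classes, so 5 * 9 = 45, so Z/5Z x D_12 (order 120) has exactly 45 irreducible complex representations.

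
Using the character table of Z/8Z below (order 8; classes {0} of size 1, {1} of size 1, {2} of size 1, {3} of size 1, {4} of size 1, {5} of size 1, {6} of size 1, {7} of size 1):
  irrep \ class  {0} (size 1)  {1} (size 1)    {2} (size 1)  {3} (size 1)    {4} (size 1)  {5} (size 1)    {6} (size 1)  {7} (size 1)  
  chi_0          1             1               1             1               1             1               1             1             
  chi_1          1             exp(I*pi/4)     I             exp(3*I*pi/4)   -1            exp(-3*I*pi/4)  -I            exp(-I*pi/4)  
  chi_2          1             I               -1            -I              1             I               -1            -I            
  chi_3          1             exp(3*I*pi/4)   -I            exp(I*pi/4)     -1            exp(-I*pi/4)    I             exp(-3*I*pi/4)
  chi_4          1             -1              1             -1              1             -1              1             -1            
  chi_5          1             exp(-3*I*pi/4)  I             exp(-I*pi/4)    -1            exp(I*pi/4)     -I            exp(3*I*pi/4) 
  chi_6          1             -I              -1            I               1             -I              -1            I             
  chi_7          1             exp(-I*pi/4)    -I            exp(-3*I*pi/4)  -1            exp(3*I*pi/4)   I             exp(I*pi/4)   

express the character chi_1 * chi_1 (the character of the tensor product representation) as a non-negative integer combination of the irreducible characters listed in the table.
chi_1 tensor chi_1 = chi_2 (all other irreducibles have multiplicity 0).

Working: The character of a tensor product is the pointwise product (chi_1 * chi_1)(C) = chi_1(C) * chi_1(C):
  {0}: (1)*(1), {1}: (exp(I*pi/4))*(exp(I*pi/4)), {2}: (I)*(I), {3}: (exp(3*I*pi/4))*(exp(3*I*pi/4)), {4}: (-1)*(-1), {5}: (exp(-3*I*pi/4))*(exp(-3*I*pi/4)), {6}: (-I)*(-I), {7}: (exp(-I*pi/4))*(exp(-I*pi/4))
so (chi_1 * chi_1) takes values
  {0} -> 1, {1} -> I, {2} -> -1, {3} -> -I, {4} -> 1, {5} -> I, {6} -> -1, {7} -> -I.
Now take the inner product of this character with each irreducible chi from the table, <chi_1*chi_1, chi> = (1/8) sum_C |C| (chi_1*chi_1)(C) conj(chi(C)):
  <chi_1*chi_1, chi_0> = (1/8)[1*(1)*conj(1) + 1*(I)*conj(1) + 1*(-1)*conj(1) + 1*(-I)*conj(1) + 1*(1)*conj(1) + 1*(I)*conj(1) + 1*(-1)*conj(1) + 1*(-I)*conj(1)]
      = (1/8)[(1) + (I) + (-1) + (-I) + (1) + (I) + (-1) + (-I)] = 0/8 = 0
  <chi_1*chi_1, chi_1> = (1/8)[1*(1)*conj(1) + 1*(I)*conj(exp(I*pi/4)) + 1*(-1)*conj(I) + 1*(-I)*conj(exp(3*I*pi/4)) + 1*(1)*conj(-1) + 1*(I)*conj(exp(-3*I*pi/4)) + 1*(-1)*conj(-I) + 1*(-I)*conj(exp(-I*pi/4))]
      = (1/8)[(1) + (exp(I*pi/4)) + (I) + (-exp(-I*pi/4)) + (-1) + (exp(-3*I*pi/4)) + (-I) + (-exp(3*I*pi/4))] = 0/8 = 0
  <chi_1*chi_1, chi_2> = (1/8)[1*(1)*conj(1) + 1*(I)*conj(I) + 1*(-1)*conj(-1) + 1*(-I)*conj(-I) + 1*(1)*conj(1) + 1*(I)*conj(I) + 1*(-1)*conj(-1) + 1*(-I)*conj(-I)]
      = (1/8)[(1) + (1) + (1) + (1) + (1) + (1) + (1) + (1)] = 8/8 = 1
  <chi_1*chi_1, chi_3> = (1/8)[1*(1)*conj(1) + 1*(I)*conj(exp(3*I*pi/4)) + 1*(-1)*conj(-I) + 1*(-I)*conj(exp(I*pi/4)) + 1*(1)*conj(-1) + 1*(I)*conj(exp(-I*pi/4)) + 1*(-1)*conj(I) + 1*(-I)*conj(exp(-3*I*pi/4))]
      = (1/8)[(1) + (exp(-I*pi/4)) + (-I) + (-exp(I*pi/4)) + (-1) + (exp(3*I*pi/4)) + (I) + (-exp(-3*I*pi/4))] = 0/8 = 0
  <chi_1*chi_1, chi_4> = (1/8)[1*(1)*conj(1) + 1*(I)*conj(-1) + 1*(-1)*conj(1) + 1*(-I)*conj(-1) + 1*(1)*conj(1) + 1*(I)*conj(-1) + 1*(-1)*conj(1) + 1*(-I)*conj(-1)]
      = (1/8)[(1) + (-I) + (-1) + (I) + (1) + (-I) + (-1) + (I)] = 0/8 = 0
  <chi_1*chi_1, chi_5> = (1/8)[1*(1)*conj(1) + 1*(I)*conj(exp(-3*I*pi/4)) + 1*(-1)*conj(I) + 1*(-I)*conj(exp(-I*pi/4)) + 1*(1)*conj(-1) + 1*(I)*conj(exp(I*pi/4)) + 1*(-1)*conj(-I) + 1*(-I)*conj(exp(3*I*pi/4))]
      = (1/8)[(1) + (exp(-3*I*pi/4)) + (I) + (-exp(3*I*pi/4)) + (-1) + (exp(I*pi/4)) + (-I) + (-exp(-I*pi/4))] = 0/8 = 0
  <chi_1*chi_1, chi_6> = (1/8)[1*(1)*conj(1) + 1*(I)*conj(-I) + 1*(-1)*conj(-1) + 1*(-I)*conj(I) + 1*(1)*conj(1) + 1*(I)*conj(-I) + 1*(-1)*conj(-1) + 1*(-I)*conj(I)]
      = (1/8)[(1) + (-1) + (1) + (-1) + (1) + (-1) + (1) + (-1)] = 0/8 = 0
  <chi_1*chi_1, chi_7> = (1/8)[1*(1)*conj(1) + 1*(I)*conj(exp(-I*pi/4)) + 1*(-1)*conj(-I) + 1*(-I)*conj(exp(-3*I*pi/4)) + 1*(1)*conj(-1) + 1*(I)*conj(exp(3*I*pi/4)) + 1*(-1)*conj(I) + 1*(-I)*conj(exp(I*pi/4))]
      = (1/8)[(1) + (exp(3*I*pi/4)) + (-I) + (-exp(-3*I*pi/4)) + (-1) + (exp(-I*pi/4)) + (I) + (-exp(I*pi/4))] = 0/8 = 0
(Exp terms are combined using exp(i*s)*conj(exp(i*t)) = exp(i*(s-t)), and sums of them are collapsed using the identity that for every m > 1 the m distinct m-th roots of unity sum to 0, e.g. 1 + exp(2*I*pi/3) + exp(-2*I*pi/3) = 0.)
Hence the multiplicities are chi_2: 1. Dimension check: dim(chi_1)*dim(chi_1) = 1*1 = 1 and sum (mult * dim) = 1*1 = 1.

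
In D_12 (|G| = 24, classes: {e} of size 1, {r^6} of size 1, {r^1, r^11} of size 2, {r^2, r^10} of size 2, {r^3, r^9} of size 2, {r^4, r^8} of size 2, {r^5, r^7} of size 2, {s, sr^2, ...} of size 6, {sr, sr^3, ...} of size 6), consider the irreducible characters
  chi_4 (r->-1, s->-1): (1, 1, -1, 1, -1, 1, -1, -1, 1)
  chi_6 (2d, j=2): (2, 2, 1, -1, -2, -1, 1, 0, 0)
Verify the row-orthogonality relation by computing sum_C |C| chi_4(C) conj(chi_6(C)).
Sum = 0; so <chi_4, chi_6> = 0 (distinct irreducibles are orthogonal).

Explanation: Compute term by term over conjugacy classes (|C| * chi_4(C) * conj(chi_6(C))):
  1*(1)*conj(2) + 1*(1)*conj(2) + 2*(-1)*conj(1) + 2*(1)*conj(-1) + 2*(-1)*conj(-2) + 2*(1)*conj(-1) + 2*(-1)*conj(1) + 6*(-1)*conj(0) + 6*(1)*conj(0)
  = (2) + (2) + (-2) + (-2) + (4) + (-2) + (-2) + (0) + (0)
  = 0.
Dividing by |G| = 24 gives 0/24 = 0, matching the row-orthogonality relation <chi_4, chi_6> = [chi_4 = chi_6].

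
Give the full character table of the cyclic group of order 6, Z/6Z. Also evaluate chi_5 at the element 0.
Character table of Z/6Z (irreps indexed chi_0,...,chi_5 with chi_k(m) = zeta_6^(k*m), zeta_6 = exp(2*pi*i/6)):
  irrep \ class  {0} (size 1)  {1} (size 1)    {2} (size 1)    {3} (size 1)  {4} (size 1)    {5} (size 1)  
  chi_0          1             1               1               1             1               1             
  chi_1          1             exp(I*pi/3)     exp(2*I*pi/3)   -1            exp(-2*I*pi/3)  exp(-I*pi/3)  
  chi_2          1             exp(2*I*pi/3)   exp(-2*I*pi/3)  1             exp(2*I*pi/3)   exp(-2*I*pi/3)
  chi_3          1             -1              1               -1            1               -1            
  chi_4          1             exp(-2*I*pi/3)  exp(2*I*pi/3)   1             exp(-2*I*pi/3)  exp(2*I*pi/3) 
  chi_5          1             exp(-I*pi/3)    exp(-2*I*pi/3)  -1            exp(2*I*pi/3)   exp(I*pi/3)   

Spot check: chi_5(0) = zeta_6^(5*0) = zeta_6^0 = 1.

Z/6Z is abelian, so all 6 irreducible complex representations are 1-dimensional. They are given by chi_k(m) = zeta_6^(k*m) for k = 0,...,5. Row orthogonality: sum_m chi_k(m) conj(chi_l(m)) = 6 * [k = l].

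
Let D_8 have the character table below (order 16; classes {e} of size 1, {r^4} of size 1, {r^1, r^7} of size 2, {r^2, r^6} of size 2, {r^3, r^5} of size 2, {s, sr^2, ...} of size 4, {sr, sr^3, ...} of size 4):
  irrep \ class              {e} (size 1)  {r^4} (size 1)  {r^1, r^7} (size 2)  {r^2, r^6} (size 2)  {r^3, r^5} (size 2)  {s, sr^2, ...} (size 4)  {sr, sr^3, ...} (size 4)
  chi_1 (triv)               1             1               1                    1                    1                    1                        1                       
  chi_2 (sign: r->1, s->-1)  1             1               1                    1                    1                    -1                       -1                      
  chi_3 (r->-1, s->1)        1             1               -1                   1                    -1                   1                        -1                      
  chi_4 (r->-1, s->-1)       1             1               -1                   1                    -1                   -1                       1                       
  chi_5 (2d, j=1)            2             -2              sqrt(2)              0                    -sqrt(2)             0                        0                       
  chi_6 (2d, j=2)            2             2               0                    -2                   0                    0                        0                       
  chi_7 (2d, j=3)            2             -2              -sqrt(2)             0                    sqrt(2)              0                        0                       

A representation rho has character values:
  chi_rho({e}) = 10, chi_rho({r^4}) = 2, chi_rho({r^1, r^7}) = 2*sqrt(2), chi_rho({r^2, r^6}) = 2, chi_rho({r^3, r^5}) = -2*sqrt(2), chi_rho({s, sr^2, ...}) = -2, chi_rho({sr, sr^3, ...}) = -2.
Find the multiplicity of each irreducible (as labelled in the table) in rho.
Multiplicities: chi_1: 0, chi_2: 2, chi_3: 1, chi_4: 1, chi_5: 2, chi_6: 1, chi_7: 0.

Reasoning: Use <chi_rho, chi> = (1/|G|) sum_C |C| * chi_rho(C) * conj(chi(C)) with |G| = 16 for each irreducible chi in the table:
  <chi_rho, chi_1> = (1/16)[1*(10)*conj(1) + 1*(2)*conj(1) + 2*(2*sqrt(2))*conj(1) + 2*(2)*conj(1) + 2*(-2*sqrt(2))*conj(1) + 4*(-2)*conj(1) + 4*(-2)*conj(1)]
      = (1/16)[(10) + (2) + (4*sqrt(2)) + (4) + (-4*sqrt(2)) + (-8) + (-8)] = 0/16 = 0
  <chi_rho, chi_2> = (1/16)[1*(10)*conj(1) + 1*(2)*conj(1) + 2*(2*sqrt(2))*conj(1) + 2*(2)*conj(1) + 2*(-2*sqrt(2))*conj(1) + 4*(-2)*conj(-1) + 4*(-2)*conj(-1)]
      = (1/16)[(10) + (2) + (4*sqrt(2)) + (4) + (-4*sqrt(2)) + (8) + (8)] = 32/16 = 2
  <chi_rho, chi_3> = (1/16)[1*(10)*conj(1) + 1*(2)*conj(1) + 2*(2*sqrt(2))*conj(-1) + 2*(2)*conj(1) + 2*(-2*sqrt(2))*conj(-1) + 4*(-2)*conj(1) + 4*(-2)*conj(-1)]
      = (1/16)[(10) + (2) + (-4*sqrt(2)) + (4) + (4*sqrt(2)) + (-8) + (8)] = 16/16 = 1
  <chi_rho, chi_4> = (1/16)[1*(10)*conj(1) + 1*(2)*conj(1) + 2*(2*sqrt(2))*conj(-1) + 2*(2)*conj(1) + 2*(-2*sqrt(2))*conj(-1) + 4*(-2)*conj(-1) + 4*(-2)*conj(1)]
      = (1/16)[(10) + (2) + (-4*sqrt(2)) + (4) + (4*sqrt(2)) + (8) + (-8)] = 16/16 = 1
  <chi_rho, chi_5> = (1/16)[1*(10)*conj(2) + 1*(2)*conj(-2) + 2*(2*sqrt(2))*conj(sqrt(2)) + 2*(2)*conj(0) + 2*(-2*sqrt(2))*conj(-sqrt(2)) + 4*(-2)*conj(0) + 4*(-2)*conj(0)]
      = (1/16)[(20) + (-4) + (8) + (0) + (8) + (0) + (0)] = 32/16 = 2
  <chi_rho, chi_6> = (1/16)[1*(10)*conj(2) + 1*(2)*conj(2) + 2*(2*sqrt(2))*conj(0) + 2*(2)*conj(-2) + 2*(-2*sqrt(2))*conj(0) + 4*(-2)*conj(0) + 4*(-2)*conj(0)]
      = (1/16)[(20) + (4) + (0) + (-8) + (0) + (0) + (0)] = 16/16 = 1
  <chi_rho, chi_7> = (1/16)[1*(10)*conj(2) + 1*(2)*conj(-2) + 2*(2*sqrt(2))*conj(-sqrt(2)) + 2*(2)*conj(0) + 2*(-2*sqrt(2))*conj(sqrt(2)) + 4*(-2)*conj(0) + 4*(-2)*conj(0)]
      = (1/16)[(20) + (-4) + (-8) + (0) + (-8) + (0) + (0)] = 0/16 = 0
Dimension check: dim(rho) = sum (mult * dim) = 0*1 + 2*1 + 1*1 + 1*1 + 2*2 + 1*2 + 0*2 = 10 = chi_rho(e) = 10.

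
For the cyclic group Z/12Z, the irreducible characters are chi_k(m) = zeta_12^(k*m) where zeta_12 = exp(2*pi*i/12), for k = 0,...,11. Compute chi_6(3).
chi_6(3) = zeta_12^18 = -1

Explanation: chi_6(3) = zeta_12^(6*3) = zeta_12^18. Since zeta_12^12 = 1, this equals zeta_12^6 = exp(2*pi*i*6/12) = -1.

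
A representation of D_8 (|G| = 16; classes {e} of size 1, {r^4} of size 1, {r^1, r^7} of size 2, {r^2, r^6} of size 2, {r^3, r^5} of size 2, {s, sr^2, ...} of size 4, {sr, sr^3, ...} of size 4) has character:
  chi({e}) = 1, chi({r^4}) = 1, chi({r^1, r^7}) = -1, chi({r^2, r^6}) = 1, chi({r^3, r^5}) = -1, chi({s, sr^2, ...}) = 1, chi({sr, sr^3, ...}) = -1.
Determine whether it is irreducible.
Irreducible: <chi, chi> = 1.

Working: <chi, chi> = (1/|G|) sum_C |C| * |chi(C)|^2 = (1/16)[1*|1|^2 + 1*|1|^2 + 2*|-1|^2 + 2*|1|^2 + 2*|-1|^2 + 4*|1|^2 + 4*|-1|^2]
  = (1/16)[(1) + (1) + (2) + (2) + (2) + (4) + (4)] = 16/16 = 1.
A character is irreducible iff <chi, chi> = 1, so this representation is irreducible.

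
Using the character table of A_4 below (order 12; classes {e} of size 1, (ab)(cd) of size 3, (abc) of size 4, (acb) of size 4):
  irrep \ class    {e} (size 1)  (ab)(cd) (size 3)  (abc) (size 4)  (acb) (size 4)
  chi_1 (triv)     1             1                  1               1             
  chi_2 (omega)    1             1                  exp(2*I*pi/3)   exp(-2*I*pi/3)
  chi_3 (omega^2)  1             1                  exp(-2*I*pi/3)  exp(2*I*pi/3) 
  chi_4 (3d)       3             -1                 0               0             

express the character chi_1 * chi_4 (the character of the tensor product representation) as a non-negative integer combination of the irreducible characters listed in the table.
chi_1 tensor chi_4 = chi_4 (all other irreducibles have multiplicity 0).

Working: The character of a tensor product is the pointwise product (chi_1 * chi_4)(C) = chi_1(C) * chi_4(C):
  {e}: (1)*(3), (ab)(cd): (1)*(-1), (abc): (1)*(0), (acb): (1)*(0)
so (chi_1 * chi_4) takes values
  {e} -> 3, (ab)(cd) -> -1, (abc) -> 0, (acb) -> 0.
Now take the inner product of this character with each irreducible chi from the table, <chi_1*chi_4, chi> = (1/12) sum_C |C| (chi_1*chi_4)(C) conj(chi(C)):
  <chi_1*chi_4, chi_1> = (1/12)[1*(3)*conj(1) + 3*(-1)*conj(1) + 4*(0)*conj(1) + 4*(0)*conj(1)]
      = (1/12)[(3) + (-3) + (0) + (0)] = 0/12 = 0
  <chi_1*chi_4, chi_2> = (1/12)[1*(3)*conj(1) + 3*(-1)*conj(1) + 4*(0)*conj(exp(2*I*pi/3)) + 4*(0)*conj(exp(-2*I*pi/3))]
      = (1/12)[(3) + (-3) + (0) + (0)] = 0/12 = 0
  <chi_1*chi_4, chi_3> = (1/12)[1*(3)*conj(1) + 3*(-1)*conj(1) + 4*(0)*conj(exp(-2*I*pi/3)) + 4*(0)*conj(exp(2*I*pi/3))]
      = (1/12)[(3) + (-3) + (0) + (0)] = 0/12 = 0
  <chi_1*chi_4, chi_4> = (1/12)[1*(3)*conj(3) + 3*(-1)*conj(-1) + 4*(0)*conj(0) + 4*(0)*conj(0)]
      = (1/12)[(9) + (3) + (0) + (0)] = 12/12 = 1
(Exp terms are combined using exp(i*s)*conj(exp(i*t)) = exp(i*(s-t)), and sums of them are collapsed using the identity that for every m > 1 the m distinct m-th roots of unity sum to 0, e.g. 1 + exp(2*I*pi/3) + exp(-2*I*pi/3) = 0.)
Hence the multiplicities are chi_4: 1. Dimension check: dim(chi_1)*dim(chi_4) = 1*3 = 3 and sum (mult * dim) = 1*3 = 3.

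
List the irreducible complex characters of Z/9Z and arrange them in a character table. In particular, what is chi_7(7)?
Character table of Z/9Z (irreps indexed chi_0,...,chi_8 with chi_k(m) = zeta_9^(k*m), zeta_9 = exp(2*pi*i/9)):
  irrep \ class  {0} (size 1)  {1} (size 1)    {2} (size 1)    {3} (size 1)    {4} (size 1)    {5} (size 1)    {6} (size 1)    {7} (size 1)    {8} (size 1)  
  chi_0          1             1               1               1               1               1               1               1               1             
  chi_1          1             exp(2*I*pi/9)   exp(4*I*pi/9)   exp(2*I*pi/3)   exp(8*I*pi/9)   exp(-8*I*pi/9)  exp(-2*I*pi/3)  exp(-4*I*pi/9)  exp(-2*I*pi/9)
  chi_2          1             exp(4*I*pi/9)   exp(8*I*pi/9)   exp(-2*I*pi/3)  exp(-2*I*pi/9)  exp(2*I*pi/9)   exp(2*I*pi/3)   exp(-8*I*pi/9)  exp(-4*I*pi/9)
  chi_3          1             exp(2*I*pi/3)   exp(-2*I*pi/3)  1               exp(2*I*pi/3)   exp(-2*I*pi/3)  1               exp(2*I*pi/3)   exp(-2*I*pi/3)
  chi_4          1             exp(8*I*pi/9)   exp(-2*I*pi/9)  exp(2*I*pi/3)   exp(-4*I*pi/9)  exp(4*I*pi/9)   exp(-2*I*pi/3)  exp(2*I*pi/9)   exp(-8*I*pi/9)
  chi_5          1             exp(-8*I*pi/9)  exp(2*I*pi/9)   exp(-2*I*pi/3)  exp(4*I*pi/9)   exp(-4*I*pi/9)  exp(2*I*pi/3)   exp(-2*I*pi/9)  exp(8*I*pi/9) 
  chi_6          1             exp(-2*I*pi/3)  exp(2*I*pi/3)   1               exp(-2*I*pi/3)  exp(2*I*pi/3)   1               exp(-2*I*pi/3)  exp(2*I*pi/3) 
  chi_7          1             exp(-4*I*pi/9)  exp(-8*I*pi/9)  exp(2*I*pi/3)   exp(2*I*pi/9)   exp(-2*I*pi/9)  exp(-2*I*pi/3)  exp(8*I*pi/9)   exp(4*I*pi/9) 
  chi_8          1             exp(-2*I*pi/9)  exp(-4*I*pi/9)  exp(-2*I*pi/3)  exp(-8*I*pi/9)  exp(8*I*pi/9)   exp(2*I*pi/3)   exp(4*I*pi/9)   exp(2*I*pi/9) 

Spot check: chi_7(7) = zeta_9^(7*7) = zeta_9^49 = exp(8*I*pi/9).

Proof sketch: Z/9Z is abelian, so all 9 irreducible complex representations are 1-dimensional. They are given by chi_k(m) = zeta_9^(k*m) for k = 0,...,8. Row orthogonality: sum_m chi_k(m) conj(chi_l(m)) = 9 * [k = l].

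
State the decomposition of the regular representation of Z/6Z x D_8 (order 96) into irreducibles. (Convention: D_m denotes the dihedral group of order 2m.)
Each irreducible V_i of dimension d_i appears with multiplicity d_i, i.e. rho_reg = (direct sum over all irreducibles V_i) d_i V_i. The irreducible dimensions for Z/6Z x D_8 are 1, 1, 1, 1, 1, 1, 1, 1, 1, 1, 1, 1, 1, 1, 1, 1, 1, 1, 1, 1, 1, 1, 1, 1, 2, 2, 2, 2, 2, 2, 2, 2, 2, 2, 2, 2, 2, 2, 2, 2, 2, 2: 24 irreducibles of dimension 1, each with multiplicity 1; 18 irreducibles of dimension 2, each with multiplicity 2. Total dimension 24*1*1 + 18*2*2 = 96 = |G|.

Derivation: General theorem: in the regular representation of a finite group G, each irreducible appears with multiplicity equal to its dimension. Check: dim(rho_reg) = sum d_i^2 = 1 + 1 + 1 + 1 + 1 + 1 + 1 + 1 + 1 + 1 + 1 + 1 + 1 + 1 + 1 + 1 + 1 + 1 + 1 + 1 + 1 + 1 + 1 + 1 + 4 + 4 + 4 + 4 + 4 + 4 + 4 + 4 + 4 + 4 + 4 + 4 + 4 + 4 + 4 + 4 + 4 + 4 = 96 = |G|.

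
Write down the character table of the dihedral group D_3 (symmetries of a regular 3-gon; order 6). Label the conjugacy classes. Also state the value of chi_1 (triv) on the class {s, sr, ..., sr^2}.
Conjugacy classes: {e} of size 1, {r^1, r^2} of size 2, {s, sr, ..., sr^2} of size 3.
Character table:
  irrep \ class              {e} (size 1)  {r^1, r^2} (size 2)  {s, sr, ..., sr^2} (size 3)
  chi_1 (triv)               1             1                    1                          
  chi_2 (sign: r->1, s->-1)  1             1                    -1                         
  chi_3 (2d, j=1)            2             -1                   0                          

Spot check: chi_1 (triv) on {s, sr, ..., sr^2} = 1.

Derivation: D_3 has order 2*3 = 6 with 3 conjugacy classes, hence 3 irreducibles. Sum of squared dims 1 + 1 + 4 = 6 = |G|. Linear characters come from the abelianisation; the 2-dimensional irreps have character r^k -> 2*cos(2*pi*j*k/3), reflections -> 0.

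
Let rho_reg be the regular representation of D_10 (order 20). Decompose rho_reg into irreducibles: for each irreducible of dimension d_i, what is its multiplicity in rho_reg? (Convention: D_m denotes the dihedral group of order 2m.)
Each irreducible V_i of dimension d_i appears with multiplicity d_i, i.e. rho_reg = (direct sum over all irreducibles V_i) d_i V_i. The irreducible dimensions for D_10 are 1, 1, 1, 1, 2, 2, 2, 2: 4 irreducibles of dimension 1, each with multiplicity 1; 4 irreducibles of dimension 2, each with multiplicity 2. Total dimension 4*1*1 + 4*2*2 = 20 = |G|.

Justification: General theorem: in the regular representation of a finite group G, each irreducible appears with multiplicity equal to its dimension. Check: dim(rho_reg) = sum d_i^2 = 1 + 1 + 1 + 1 + 4 + 4 + 4 + 4 = 20 = |G|.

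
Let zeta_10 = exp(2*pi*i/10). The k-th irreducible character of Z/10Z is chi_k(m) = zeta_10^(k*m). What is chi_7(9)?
chi_7(9) = zeta_10^63 = exp(3*I*pi/5)

Justification: chi_7(9) = zeta_10^(7*9) = zeta_10^63. Since zeta_10^10 = 1, this equals zeta_10^3 = exp(2*pi*i*3/10) = exp(3*I*pi/5).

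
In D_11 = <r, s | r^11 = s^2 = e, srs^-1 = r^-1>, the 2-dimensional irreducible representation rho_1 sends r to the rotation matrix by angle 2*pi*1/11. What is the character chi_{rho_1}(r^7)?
chi_{rho_1}(r^7) = 2*cos(2*pi*1*7/11) = -2*cos(3*pi/11)

Derivation: rho_1(r^7) is rotation by angle 2*pi*1*7/11, whose trace is 2*cos(2*pi*1*7/11) = -2*cos(3*pi/11).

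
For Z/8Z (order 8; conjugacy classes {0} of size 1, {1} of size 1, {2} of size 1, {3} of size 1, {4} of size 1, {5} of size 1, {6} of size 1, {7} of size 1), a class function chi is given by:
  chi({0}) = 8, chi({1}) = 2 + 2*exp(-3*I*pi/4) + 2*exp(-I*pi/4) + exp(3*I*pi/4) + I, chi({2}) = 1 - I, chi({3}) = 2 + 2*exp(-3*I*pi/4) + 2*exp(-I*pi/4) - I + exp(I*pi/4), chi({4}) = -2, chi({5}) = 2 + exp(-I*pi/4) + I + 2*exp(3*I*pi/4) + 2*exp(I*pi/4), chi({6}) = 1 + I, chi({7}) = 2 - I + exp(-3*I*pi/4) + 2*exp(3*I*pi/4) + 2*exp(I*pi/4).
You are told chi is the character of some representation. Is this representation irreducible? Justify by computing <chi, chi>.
Not irreducible (reducible): <chi, chi> = 14 > 1.

Derivation: <chi, chi> = (1/|G|) sum_C |C| * |chi(C)|^2 = (1/8)[1*|8|^2 + 1*|2 + 2*exp(-3*I*pi/4) + 2*exp(-I*pi/4) + exp(3*I*pi/4) + I|^2 + 1*|1 - I|^2 + 1*|2 + 2*exp(-3*I*pi/4) + 2*exp(-I*pi/4) - I + exp(I*pi/4)|^2 + 1*|-2|^2 + 1*|2 + exp(-I*pi/4) + I + 2*exp(3*I*pi/4) + 2*exp(I*pi/4)|^2 + 1*|1 + I|^2 + 1*|2 - I + exp(-3*I*pi/4) + 2*exp(3*I*pi/4) + 2*exp(I*pi/4)|^2]
  = (1/8)[(64) + (10 + 7*exp(-3*I*pi/4) + 3*exp(-I*pi/4) + 2*exp(I*pi/4) + 8*exp(3*I*pi/4)) + (2) + (10 + 8*exp(-I*pi/4) + 2*exp(-3*I*pi/4) + 3*exp(3*I*pi/4) + 7*exp(I*pi/4)) + (4) + (10 + 8*exp(-I*pi/4) + 2*exp(-3*I*pi/4) + 3*exp(3*I*pi/4) + 7*exp(I*pi/4)) + (2) + (10 + 7*exp(-3*I*pi/4) + 3*exp(-I*pi/4) + 2*exp(I*pi/4) + 8*exp(3*I*pi/4))] = 112/8 = 14.
(Exp terms are combined using exp(i*s)*conj(exp(i*t)) = exp(i*(s-t)), and sums of them are collapsed using the identity that for every m > 1 the m distinct m-th roots of unity sum to 0, e.g. 1 + exp(2*I*pi/3) + exp(-2*I*pi/3) = 0.)
A character is irreducible iff <chi, chi> = 1, so this representation is reducible.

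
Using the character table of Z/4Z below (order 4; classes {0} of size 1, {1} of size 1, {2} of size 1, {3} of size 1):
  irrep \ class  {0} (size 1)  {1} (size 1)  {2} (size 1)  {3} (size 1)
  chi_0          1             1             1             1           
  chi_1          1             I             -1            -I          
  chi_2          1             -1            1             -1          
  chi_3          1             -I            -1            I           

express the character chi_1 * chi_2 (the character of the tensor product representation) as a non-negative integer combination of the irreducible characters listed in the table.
chi_1 tensor chi_2 = chi_3 (all other irreducibles have multiplicity 0).

Justification: The character of a tensor product is the pointwise product (chi_1 * chi_2)(C) = chi_1(C) * chi_2(C):
  {0}: (1)*(1), {1}: (I)*(-1), {2}: (-1)*(1), {3}: (-I)*(-1)
so (chi_1 * chi_2) takes values
  {0} -> 1, {1} -> -I, {2} -> -1, {3} -> I.
Now take the inner product of this character with each irreducible chi from the table, <chi_1*chi_2, chi> = (1/4) sum_C |C| (chi_1*chi_2)(C) conj(chi(C)):
  <chi_1*chi_2, chi_0> = (1/4)[1*(1)*conj(1) + 1*(-I)*conj(1) + 1*(-1)*conj(1) + 1*(I)*conj(1)]
      = (1/4)[(1) + (-I) + (-1) + (I)] = 0/4 = 0
  <chi_1*chi_2, chi_1> = (1/4)[1*(1)*conj(1) + 1*(-I)*conj(I) + 1*(-1)*conj(-1) + 1*(I)*conj(-I)]
      = (1/4)[(1) + (-1) + (1) + (-1)] = 0/4 = 0
  <chi_1*chi_2, chi_2> = (1/4)[1*(1)*conj(1) + 1*(-I)*conj(-1) + 1*(-1)*conj(1) + 1*(I)*conj(-1)]
      = (1/4)[(1) + (I) + (-1) + (-I)] = 0/4 = 0
  <chi_1*chi_2, chi_3> = (1/4)[1*(1)*conj(1) + 1*(-I)*conj(-I) + 1*(-1)*conj(-1) + 1*(I)*conj(I)]
      = (1/4)[(1) + (1) + (1) + (1)] = 4/4 = 1
(Exp terms are combined using exp(i*s)*conj(exp(i*t)) = exp(i*(s-t)), and sums of them are collapsed using the identity that for every m > 1 the m distinct m-th roots of unity sum to 0, e.g. 1 + exp(2*I*pi/3) + exp(-2*I*pi/3) = 0.)
Hence the multiplicities are chi_3: 1. Dimension check: dim(chi_1)*dim(chi_2) = 1*1 = 1 and sum (mult * dim) = 1*1 = 1.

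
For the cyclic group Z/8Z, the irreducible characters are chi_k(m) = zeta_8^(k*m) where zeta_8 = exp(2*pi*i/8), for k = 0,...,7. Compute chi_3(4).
chi_3(4) = zeta_8^12 = -1

Proof sketch: chi_3(4) = zeta_8^(3*4) = zeta_8^12. Since zeta_8^8 = 1, this equals zeta_8^4 = exp(2*pi*i*4/8) = -1.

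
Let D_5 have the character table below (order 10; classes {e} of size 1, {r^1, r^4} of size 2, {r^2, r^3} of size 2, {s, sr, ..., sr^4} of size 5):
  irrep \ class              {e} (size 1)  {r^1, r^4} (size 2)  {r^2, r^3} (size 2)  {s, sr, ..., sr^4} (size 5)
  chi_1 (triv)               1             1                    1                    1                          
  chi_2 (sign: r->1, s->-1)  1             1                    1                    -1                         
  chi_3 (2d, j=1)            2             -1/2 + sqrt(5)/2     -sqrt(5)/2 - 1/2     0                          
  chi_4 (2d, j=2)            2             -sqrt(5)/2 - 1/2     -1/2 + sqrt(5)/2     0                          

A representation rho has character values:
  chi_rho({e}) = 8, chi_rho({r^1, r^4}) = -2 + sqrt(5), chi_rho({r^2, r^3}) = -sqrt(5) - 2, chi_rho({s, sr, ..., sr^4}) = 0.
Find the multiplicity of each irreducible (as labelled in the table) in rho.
Multiplicities: chi_1: 0, chi_2: 0, chi_3: 3, chi_4: 1.

Working: Use <chi_rho, chi> = (1/|G|) sum_C |C| * chi_rho(C) * conj(chi(C)) with |G| = 10 for each irreducible chi in the table:
  <chi_rho, chi_1> = (1/10)[1*(8)*conj(1) + 2*(-2 + sqrt(5))*conj(1) + 2*(-sqrt(5) - 2)*conj(1) + 5*(0)*conj(1)]
      = (1/10)[(8) + (-4 + 2*sqrt(5)) + (-2*sqrt(5) - 4) + (0)] = 0/10 = 0
  <chi_rho, chi_2> = (1/10)[1*(8)*conj(1) + 2*(-2 + sqrt(5))*conj(1) + 2*(-sqrt(5) - 2)*conj(1) + 5*(0)*conj(-1)]
      = (1/10)[(8) + (-4 + 2*sqrt(5)) + (-2*sqrt(5) - 4) + (0)] = 0/10 = 0
  <chi_rho, chi_3> = (1/10)[1*(8)*conj(2) + 2*(-2 + sqrt(5))*conj(-1/2 + sqrt(5)/2) + 2*(-sqrt(5) - 2)*conj(-sqrt(5)/2 - 1/2) + 5*(0)*conj(0)]
      = (1/10)[(16) + (7 - 3*sqrt(5)) + (3*sqrt(5) + 7) + (0)] = 30/10 = 3
  <chi_rho, chi_4> = (1/10)[1*(8)*conj(2) + 2*(-2 + sqrt(5))*conj(-sqrt(5)/2 - 1/2) + 2*(-sqrt(5) - 2)*conj(-1/2 + sqrt(5)/2) + 5*(0)*conj(0)]
      = (1/10)[(16) + (-3 + sqrt(5)) + (-3 - sqrt(5)) + (0)] = 10/10 = 1
Dimension check: dim(rho) = sum (mult * dim) = 0*1 + 0*1 + 3*2 + 1*2 = 8 = chi_rho(e) = 8.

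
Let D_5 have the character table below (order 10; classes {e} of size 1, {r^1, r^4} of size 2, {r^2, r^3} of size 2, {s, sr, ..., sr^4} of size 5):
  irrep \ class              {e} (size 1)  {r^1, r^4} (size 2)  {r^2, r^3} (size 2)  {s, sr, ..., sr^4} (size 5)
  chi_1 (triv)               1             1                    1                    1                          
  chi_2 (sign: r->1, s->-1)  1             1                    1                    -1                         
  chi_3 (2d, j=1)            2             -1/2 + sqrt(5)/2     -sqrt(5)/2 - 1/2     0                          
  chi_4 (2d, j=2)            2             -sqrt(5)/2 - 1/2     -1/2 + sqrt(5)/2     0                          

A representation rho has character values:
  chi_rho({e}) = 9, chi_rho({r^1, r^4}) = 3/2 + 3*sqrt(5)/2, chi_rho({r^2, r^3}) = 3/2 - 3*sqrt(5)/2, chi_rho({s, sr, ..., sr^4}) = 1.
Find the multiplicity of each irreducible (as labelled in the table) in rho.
Multiplicities: chi_1: 2, chi_2: 1, chi_3: 3, chi_4: 0.

Details: Use <chi_rho, chi> = (1/|G|) sum_C |C| * chi_rho(C) * conj(chi(C)) with |G| = 10 for each irreducible chi in the table:
  <chi_rho, chi_1> = (1/10)[1*(9)*conj(1) + 2*(3/2 + 3*sqrt(5)/2)*conj(1) + 2*(3/2 - 3*sqrt(5)/2)*conj(1) + 5*(1)*conj(1)]
      = (1/10)[(9) + (3 + 3*sqrt(5)) + (3 - 3*sqrt(5)) + (5)] = 20/10 = 2
  <chi_rho, chi_2> = (1/10)[1*(9)*conj(1) + 2*(3/2 + 3*sqrt(5)/2)*conj(1) + 2*(3/2 - 3*sqrt(5)/2)*conj(1) + 5*(1)*conj(-1)]
      = (1/10)[(9) + (3 + 3*sqrt(5)) + (3 - 3*sqrt(5)) + (-5)] = 10/10 = 1
  <chi_rho, chi_3> = (1/10)[1*(9)*conj(2) + 2*(3/2 + 3*sqrt(5)/2)*conj(-1/2 + sqrt(5)/2) + 2*(3/2 - 3*sqrt(5)/2)*conj(-sqrt(5)/2 - 1/2) + 5*(1)*conj(0)]
      = (1/10)[(18) + (6) + (6) + (0)] = 30/10 = 3
  <chi_rho, chi_4> = (1/10)[1*(9)*conj(2) + 2*(3/2 + 3*sqrt(5)/2)*conj(-sqrt(5)/2 - 1/2) + 2*(3/2 - 3*sqrt(5)/2)*conj(-1/2 + sqrt(5)/2) + 5*(1)*conj(0)]
      = (1/10)[(18) + (-9 - 3*sqrt(5)) + (-9 + 3*sqrt(5)) + (0)] = 0/10 = 0
Dimension check: dim(rho) = sum (mult * dim) = 2*1 + 1*1 + 3*2 + 0*2 = 9 = chi_rho(e) = 9.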